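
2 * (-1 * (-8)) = 16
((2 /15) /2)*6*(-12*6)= -144 /5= -28.80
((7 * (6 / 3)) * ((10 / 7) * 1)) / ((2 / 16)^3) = 10240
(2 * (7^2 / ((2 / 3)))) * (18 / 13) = 2646 / 13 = 203.54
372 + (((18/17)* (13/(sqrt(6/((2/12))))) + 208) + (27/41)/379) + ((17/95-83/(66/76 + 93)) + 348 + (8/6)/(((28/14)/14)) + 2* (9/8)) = 2739829053541/2911076260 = 941.17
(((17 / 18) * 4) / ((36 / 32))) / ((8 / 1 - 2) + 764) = 136 / 31185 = 0.00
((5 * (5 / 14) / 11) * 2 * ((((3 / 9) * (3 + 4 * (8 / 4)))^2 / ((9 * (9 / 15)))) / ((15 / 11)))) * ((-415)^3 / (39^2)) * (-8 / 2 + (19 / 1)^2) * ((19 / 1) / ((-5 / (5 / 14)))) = 69834847878125 / 5174442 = 13496111.83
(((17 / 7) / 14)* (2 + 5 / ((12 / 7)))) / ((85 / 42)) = 59 / 140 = 0.42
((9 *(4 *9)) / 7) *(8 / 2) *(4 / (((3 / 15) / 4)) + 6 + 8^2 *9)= 122564.57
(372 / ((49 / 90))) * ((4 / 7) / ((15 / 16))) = 416.47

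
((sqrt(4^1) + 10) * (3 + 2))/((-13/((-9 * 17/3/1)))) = 3060/13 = 235.38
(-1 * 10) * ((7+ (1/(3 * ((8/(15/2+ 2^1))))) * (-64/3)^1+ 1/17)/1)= 2120/153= 13.86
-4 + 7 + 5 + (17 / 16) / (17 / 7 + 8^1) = 9463 / 1168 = 8.10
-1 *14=-14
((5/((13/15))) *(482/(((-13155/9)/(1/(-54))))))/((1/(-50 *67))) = -4036750/34203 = -118.02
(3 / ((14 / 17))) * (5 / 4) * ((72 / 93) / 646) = 45 / 8246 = 0.01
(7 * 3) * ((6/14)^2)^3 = 2187/16807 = 0.13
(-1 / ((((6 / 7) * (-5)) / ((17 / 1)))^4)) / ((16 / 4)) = -200533921 / 3240000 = -61.89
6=6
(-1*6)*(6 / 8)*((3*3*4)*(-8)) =1296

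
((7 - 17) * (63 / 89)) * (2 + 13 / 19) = -32130 / 1691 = -19.00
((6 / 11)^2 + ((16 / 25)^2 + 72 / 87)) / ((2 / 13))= 21877726 / 2193125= 9.98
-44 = -44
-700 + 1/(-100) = -70001/100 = -700.01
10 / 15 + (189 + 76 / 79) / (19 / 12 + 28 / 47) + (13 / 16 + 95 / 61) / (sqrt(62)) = 2313* sqrt(62) / 60512 + 25586026 / 291273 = 88.14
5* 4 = 20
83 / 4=20.75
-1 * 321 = -321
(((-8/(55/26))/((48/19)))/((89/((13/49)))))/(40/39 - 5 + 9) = -41743/47011580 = -0.00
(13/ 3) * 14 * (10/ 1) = 1820/ 3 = 606.67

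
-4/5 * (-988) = 3952/5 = 790.40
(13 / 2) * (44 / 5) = 286 / 5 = 57.20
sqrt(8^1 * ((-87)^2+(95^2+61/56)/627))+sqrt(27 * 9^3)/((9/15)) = 135 * sqrt(3)+sqrt(1073141489)/133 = 480.13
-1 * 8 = -8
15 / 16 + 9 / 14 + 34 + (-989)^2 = 109553537 / 112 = 978156.58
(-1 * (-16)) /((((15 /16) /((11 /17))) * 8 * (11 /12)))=128 /85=1.51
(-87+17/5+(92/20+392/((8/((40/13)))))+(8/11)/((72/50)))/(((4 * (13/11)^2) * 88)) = 93017/632736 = 0.15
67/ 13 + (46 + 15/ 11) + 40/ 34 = 130530/ 2431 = 53.69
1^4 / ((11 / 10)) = 10 / 11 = 0.91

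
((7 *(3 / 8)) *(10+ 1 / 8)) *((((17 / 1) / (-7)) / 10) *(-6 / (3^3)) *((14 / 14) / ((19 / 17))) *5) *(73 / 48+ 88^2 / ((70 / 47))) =22726983987 / 680960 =33374.92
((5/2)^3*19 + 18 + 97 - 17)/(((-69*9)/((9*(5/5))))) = -1053/184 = -5.72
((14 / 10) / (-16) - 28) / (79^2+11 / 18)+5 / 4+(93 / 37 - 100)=-16002616321 / 166276520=-96.24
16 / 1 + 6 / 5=86 / 5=17.20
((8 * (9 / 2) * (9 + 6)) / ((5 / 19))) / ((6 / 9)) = 3078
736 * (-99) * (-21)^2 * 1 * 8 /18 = -14281344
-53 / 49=-1.08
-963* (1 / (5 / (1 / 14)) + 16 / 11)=-1089153 / 770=-1414.48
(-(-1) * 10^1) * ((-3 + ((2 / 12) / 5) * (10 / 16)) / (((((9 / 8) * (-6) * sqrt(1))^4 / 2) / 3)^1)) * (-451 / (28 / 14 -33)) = -20637760 / 16474671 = -1.25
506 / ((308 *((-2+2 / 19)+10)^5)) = 56950277 / 1212639302336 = 0.00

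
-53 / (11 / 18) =-954 / 11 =-86.73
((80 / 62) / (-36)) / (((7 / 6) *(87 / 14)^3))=-7840 / 61240779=-0.00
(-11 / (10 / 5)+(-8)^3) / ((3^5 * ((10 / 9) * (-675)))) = 23 / 8100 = 0.00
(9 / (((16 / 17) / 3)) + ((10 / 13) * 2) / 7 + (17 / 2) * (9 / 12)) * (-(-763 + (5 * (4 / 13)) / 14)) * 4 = 107666.01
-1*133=-133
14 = 14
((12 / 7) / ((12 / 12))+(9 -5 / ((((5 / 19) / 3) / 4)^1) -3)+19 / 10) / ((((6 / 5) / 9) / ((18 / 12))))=-137583 / 56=-2456.84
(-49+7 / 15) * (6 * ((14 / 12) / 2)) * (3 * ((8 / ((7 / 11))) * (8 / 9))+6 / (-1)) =-210392 / 45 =-4675.38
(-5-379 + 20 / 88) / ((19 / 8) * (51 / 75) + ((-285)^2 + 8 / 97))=-81897100 / 17333777241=-0.00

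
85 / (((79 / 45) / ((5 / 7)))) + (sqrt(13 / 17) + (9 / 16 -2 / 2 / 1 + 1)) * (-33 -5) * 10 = -380 * sqrt(221) / 17 -396315 / 2212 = -511.47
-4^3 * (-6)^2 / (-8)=288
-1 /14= -0.07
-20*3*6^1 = -360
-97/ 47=-2.06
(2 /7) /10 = 1 /35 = 0.03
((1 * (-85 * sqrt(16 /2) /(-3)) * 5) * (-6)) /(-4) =425 * sqrt(2) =601.04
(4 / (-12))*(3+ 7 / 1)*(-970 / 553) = 9700 / 1659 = 5.85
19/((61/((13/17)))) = 247/1037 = 0.24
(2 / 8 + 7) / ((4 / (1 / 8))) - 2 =-227 / 128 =-1.77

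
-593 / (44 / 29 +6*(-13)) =7.75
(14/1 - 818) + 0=-804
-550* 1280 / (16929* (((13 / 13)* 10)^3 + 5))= -12800 / 309339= -0.04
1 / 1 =1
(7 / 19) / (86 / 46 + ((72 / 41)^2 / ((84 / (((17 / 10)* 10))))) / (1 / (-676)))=-0.00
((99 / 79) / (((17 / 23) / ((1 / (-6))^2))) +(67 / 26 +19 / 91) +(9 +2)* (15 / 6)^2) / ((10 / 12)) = 807540 / 9401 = 85.90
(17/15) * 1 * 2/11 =34/165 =0.21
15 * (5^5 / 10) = 9375 / 2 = 4687.50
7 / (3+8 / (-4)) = 7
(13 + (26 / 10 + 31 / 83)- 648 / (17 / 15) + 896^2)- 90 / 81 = 802259.10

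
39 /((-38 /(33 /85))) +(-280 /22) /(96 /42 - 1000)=-5981693 /15508845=-0.39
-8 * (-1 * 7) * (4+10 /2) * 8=4032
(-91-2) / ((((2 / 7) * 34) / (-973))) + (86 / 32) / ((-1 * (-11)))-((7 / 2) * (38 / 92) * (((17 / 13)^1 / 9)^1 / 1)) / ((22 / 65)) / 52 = 13636670531 / 1463904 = 9315.28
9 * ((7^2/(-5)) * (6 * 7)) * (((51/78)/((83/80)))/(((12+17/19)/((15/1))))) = -2930256/1079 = -2715.71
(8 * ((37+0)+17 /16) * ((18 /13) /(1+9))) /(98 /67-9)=-367227 /65650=-5.59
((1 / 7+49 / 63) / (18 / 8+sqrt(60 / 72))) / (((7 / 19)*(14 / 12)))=2736 / 2401-608*sqrt(30) / 7203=0.68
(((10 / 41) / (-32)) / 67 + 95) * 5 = 20877175 / 43952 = 475.00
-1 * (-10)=10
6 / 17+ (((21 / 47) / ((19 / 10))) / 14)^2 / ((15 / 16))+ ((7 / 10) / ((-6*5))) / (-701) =1007174068631 / 2850959919900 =0.35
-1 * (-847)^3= 607645423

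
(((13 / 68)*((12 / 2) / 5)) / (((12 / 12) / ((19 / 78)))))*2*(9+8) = 19 / 10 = 1.90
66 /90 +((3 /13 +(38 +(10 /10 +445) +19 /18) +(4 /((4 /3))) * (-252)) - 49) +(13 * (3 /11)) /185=-151886123 /476190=-318.96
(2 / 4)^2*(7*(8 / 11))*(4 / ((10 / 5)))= 28 / 11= 2.55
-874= -874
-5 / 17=-0.29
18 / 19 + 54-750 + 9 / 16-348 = -316917 / 304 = -1042.49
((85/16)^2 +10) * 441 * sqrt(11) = 4315185 * sqrt(11)/256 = 55905.66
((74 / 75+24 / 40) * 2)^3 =13481272 / 421875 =31.96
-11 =-11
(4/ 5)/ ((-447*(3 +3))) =-2/ 6705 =-0.00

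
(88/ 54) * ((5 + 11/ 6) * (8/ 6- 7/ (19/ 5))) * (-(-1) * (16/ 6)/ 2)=-104632/ 13851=-7.55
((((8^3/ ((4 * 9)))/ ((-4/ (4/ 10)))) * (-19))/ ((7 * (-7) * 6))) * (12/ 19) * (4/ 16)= -32/ 2205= -0.01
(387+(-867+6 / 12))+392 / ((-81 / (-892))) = 621649 / 162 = 3837.34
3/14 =0.21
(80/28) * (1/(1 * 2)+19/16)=4.82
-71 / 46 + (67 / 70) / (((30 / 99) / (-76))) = -1944839 / 8050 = -241.59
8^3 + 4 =516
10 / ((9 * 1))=10 / 9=1.11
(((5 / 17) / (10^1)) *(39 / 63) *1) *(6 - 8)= -13 / 357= -0.04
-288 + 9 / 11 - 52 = -3731 / 11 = -339.18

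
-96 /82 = -48 /41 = -1.17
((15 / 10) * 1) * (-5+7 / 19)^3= -1022208 / 6859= -149.03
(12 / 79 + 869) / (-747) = -68663 / 59013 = -1.16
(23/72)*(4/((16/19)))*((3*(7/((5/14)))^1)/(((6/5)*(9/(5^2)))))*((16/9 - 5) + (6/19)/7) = -15307075/23328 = -656.17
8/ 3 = 2.67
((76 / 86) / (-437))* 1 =-2 / 989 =-0.00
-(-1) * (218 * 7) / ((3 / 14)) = 7121.33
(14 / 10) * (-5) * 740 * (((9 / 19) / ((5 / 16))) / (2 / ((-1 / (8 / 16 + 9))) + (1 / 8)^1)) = 1193472 / 2869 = 415.99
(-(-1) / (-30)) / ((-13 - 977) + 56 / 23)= 23 / 681420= 0.00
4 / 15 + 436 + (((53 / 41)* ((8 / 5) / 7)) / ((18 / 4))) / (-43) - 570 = -133.73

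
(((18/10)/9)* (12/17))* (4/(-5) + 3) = 132/425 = 0.31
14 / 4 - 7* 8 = -105 / 2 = -52.50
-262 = -262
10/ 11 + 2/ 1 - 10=-78/ 11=-7.09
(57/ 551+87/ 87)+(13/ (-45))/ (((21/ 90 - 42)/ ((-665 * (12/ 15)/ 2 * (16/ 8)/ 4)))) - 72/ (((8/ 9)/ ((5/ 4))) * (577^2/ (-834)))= 4533068269/ 10369406634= 0.44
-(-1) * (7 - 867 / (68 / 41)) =-2063 / 4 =-515.75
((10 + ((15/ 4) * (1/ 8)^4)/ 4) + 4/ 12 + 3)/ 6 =2621485/ 1179648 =2.22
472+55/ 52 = 24599/ 52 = 473.06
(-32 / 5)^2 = 1024 / 25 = 40.96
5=5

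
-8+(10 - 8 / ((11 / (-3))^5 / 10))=2.12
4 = 4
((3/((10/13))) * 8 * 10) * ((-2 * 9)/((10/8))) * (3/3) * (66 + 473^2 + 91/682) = -1714320852192/1705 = -1005466775.48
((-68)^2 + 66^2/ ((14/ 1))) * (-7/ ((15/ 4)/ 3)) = -138184/ 5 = -27636.80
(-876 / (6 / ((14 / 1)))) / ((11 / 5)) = -10220 / 11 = -929.09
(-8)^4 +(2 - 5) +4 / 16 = 16373 / 4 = 4093.25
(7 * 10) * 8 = 560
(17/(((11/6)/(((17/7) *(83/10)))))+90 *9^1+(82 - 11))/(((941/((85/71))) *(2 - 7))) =-6989482/25722235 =-0.27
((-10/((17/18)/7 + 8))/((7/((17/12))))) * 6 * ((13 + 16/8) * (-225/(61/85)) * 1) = 17556750/2501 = 7019.89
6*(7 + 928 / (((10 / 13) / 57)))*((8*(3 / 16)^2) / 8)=9284193 / 640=14506.55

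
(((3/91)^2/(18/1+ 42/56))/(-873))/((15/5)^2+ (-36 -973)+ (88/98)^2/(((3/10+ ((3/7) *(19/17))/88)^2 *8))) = 85258683/1282699628900316250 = 0.00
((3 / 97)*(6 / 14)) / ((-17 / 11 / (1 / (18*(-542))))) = 11 / 12512612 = 0.00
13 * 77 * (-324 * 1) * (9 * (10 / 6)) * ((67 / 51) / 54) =-2012010 / 17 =-118353.53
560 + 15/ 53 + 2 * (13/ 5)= 565.48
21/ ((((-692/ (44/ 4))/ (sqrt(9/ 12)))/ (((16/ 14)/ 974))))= -33*sqrt(3)/ 168502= -0.00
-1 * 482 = -482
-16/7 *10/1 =-160/7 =-22.86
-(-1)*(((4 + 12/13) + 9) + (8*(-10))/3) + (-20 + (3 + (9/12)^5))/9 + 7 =-911273/119808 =-7.61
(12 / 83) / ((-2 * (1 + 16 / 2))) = -2 / 249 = -0.01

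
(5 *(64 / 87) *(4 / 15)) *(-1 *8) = -2048 / 261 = -7.85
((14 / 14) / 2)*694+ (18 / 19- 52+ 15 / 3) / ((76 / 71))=438943 / 1444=303.98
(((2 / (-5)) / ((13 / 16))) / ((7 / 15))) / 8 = -12 / 91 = -0.13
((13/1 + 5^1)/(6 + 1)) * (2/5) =36/35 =1.03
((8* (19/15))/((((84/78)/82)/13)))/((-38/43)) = -1191788/105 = -11350.36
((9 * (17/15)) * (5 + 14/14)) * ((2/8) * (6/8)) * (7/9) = 357/40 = 8.92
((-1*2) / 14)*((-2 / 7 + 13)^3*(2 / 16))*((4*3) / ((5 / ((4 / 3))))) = -1409938 / 12005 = -117.45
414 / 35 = 11.83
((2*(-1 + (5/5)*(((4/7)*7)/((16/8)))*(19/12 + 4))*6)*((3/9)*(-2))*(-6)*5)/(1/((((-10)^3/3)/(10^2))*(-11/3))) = 268400/9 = 29822.22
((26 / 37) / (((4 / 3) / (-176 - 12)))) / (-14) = 1833 / 259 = 7.08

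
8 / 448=1 / 56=0.02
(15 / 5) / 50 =3 / 50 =0.06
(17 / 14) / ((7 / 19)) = 323 / 98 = 3.30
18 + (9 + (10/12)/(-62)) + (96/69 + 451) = 4101557/8556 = 479.38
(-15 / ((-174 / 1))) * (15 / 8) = 75 / 464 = 0.16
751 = 751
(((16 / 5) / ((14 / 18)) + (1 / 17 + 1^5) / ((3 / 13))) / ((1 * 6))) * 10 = 1726 / 119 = 14.50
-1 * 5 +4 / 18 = -43 / 9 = -4.78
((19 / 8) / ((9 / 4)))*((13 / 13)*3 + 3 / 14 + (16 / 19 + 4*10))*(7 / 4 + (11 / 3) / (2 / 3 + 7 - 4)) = 128909 / 1008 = 127.89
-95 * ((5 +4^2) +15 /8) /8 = -17385 /64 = -271.64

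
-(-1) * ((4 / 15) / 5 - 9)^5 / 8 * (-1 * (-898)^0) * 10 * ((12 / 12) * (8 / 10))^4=29347.85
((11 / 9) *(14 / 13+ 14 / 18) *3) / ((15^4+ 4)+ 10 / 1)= 2387 / 17774289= 0.00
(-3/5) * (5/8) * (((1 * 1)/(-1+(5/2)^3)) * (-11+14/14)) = 10/39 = 0.26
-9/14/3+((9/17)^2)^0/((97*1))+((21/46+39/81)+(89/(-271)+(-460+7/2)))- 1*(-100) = -81381518381/228539178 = -356.09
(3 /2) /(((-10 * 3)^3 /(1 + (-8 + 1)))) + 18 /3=18001 /3000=6.00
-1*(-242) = 242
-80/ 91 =-0.88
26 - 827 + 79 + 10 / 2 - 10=-727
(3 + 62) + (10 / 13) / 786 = 332090 / 5109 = 65.00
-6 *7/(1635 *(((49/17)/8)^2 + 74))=-258944/747252225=-0.00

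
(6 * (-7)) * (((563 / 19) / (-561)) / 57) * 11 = 7882 / 18411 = 0.43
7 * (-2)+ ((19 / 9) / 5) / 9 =-5651 / 405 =-13.95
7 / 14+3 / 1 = 3.50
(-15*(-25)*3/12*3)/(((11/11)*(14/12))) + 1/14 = 1688/7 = 241.14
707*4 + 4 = 2832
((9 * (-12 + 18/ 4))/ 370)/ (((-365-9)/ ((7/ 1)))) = 189/ 55352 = 0.00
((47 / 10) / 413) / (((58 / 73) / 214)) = 367117 / 119770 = 3.07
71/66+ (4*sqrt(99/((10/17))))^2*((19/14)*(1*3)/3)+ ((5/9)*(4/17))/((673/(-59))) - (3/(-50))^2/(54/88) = 36229526706713/9910766250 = 3655.57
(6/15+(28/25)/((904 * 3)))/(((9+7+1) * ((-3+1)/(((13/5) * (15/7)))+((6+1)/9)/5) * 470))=-264693/1074415300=-0.00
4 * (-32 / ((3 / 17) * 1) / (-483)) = 2176 / 1449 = 1.50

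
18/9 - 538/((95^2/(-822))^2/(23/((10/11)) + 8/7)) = -330734357846/2850771875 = -116.02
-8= -8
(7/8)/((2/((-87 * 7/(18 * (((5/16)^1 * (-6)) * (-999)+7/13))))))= -18473/2338332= -0.01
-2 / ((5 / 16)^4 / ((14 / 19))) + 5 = -1775633 / 11875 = -149.53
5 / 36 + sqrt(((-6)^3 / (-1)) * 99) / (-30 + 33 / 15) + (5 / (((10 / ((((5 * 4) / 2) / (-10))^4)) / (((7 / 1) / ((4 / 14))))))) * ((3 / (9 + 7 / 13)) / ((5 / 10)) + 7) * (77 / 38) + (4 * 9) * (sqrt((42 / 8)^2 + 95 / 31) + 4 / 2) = -90 * sqrt(66) / 139 + 9 * sqrt(470921) / 31 + 22180193 / 84816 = 455.48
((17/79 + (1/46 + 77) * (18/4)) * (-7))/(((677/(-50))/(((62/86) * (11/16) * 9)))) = 1353771116775/1692629984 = 799.80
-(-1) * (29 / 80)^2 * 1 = 841 / 6400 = 0.13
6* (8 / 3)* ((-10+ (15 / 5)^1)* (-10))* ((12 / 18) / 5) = 448 / 3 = 149.33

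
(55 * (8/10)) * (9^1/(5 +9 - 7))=56.57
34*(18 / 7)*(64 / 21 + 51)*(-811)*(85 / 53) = -15961209900 / 2597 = -6146018.44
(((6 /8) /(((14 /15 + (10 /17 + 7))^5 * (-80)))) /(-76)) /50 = 0.00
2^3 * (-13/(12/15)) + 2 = -128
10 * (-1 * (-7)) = 70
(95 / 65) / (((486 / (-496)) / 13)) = -4712 / 243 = -19.39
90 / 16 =45 / 8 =5.62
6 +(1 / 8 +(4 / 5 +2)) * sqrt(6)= 6 +117 * sqrt(6) / 40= 13.16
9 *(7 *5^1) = 315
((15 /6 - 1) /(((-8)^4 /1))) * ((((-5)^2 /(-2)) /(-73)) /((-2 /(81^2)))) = -0.21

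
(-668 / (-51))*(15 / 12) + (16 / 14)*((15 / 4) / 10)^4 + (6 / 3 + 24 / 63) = 18.78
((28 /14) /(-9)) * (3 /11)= -2 /33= -0.06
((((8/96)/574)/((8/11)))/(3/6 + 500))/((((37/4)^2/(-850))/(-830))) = 352750/107262519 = 0.00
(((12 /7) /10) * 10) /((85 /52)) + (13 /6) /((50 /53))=119431 /35700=3.35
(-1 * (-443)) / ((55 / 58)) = 467.16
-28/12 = -7/3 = -2.33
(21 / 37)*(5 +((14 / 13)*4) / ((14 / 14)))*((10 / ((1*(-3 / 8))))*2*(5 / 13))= -108.36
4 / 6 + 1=5 / 3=1.67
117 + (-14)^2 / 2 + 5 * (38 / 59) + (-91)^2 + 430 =526824 / 59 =8929.22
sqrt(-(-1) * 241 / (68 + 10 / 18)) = 3 * sqrt(148697) / 617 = 1.87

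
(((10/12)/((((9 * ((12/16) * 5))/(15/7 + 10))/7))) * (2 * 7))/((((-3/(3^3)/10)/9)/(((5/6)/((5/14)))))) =-166600/3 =-55533.33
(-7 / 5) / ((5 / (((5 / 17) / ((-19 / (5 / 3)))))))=7 / 969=0.01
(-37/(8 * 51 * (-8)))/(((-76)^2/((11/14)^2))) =4477/3695161344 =0.00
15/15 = 1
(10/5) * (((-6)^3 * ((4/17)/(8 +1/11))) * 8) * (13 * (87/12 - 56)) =96370560/1513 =63695.02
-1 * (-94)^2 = -8836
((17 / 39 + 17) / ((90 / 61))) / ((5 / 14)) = 58072 / 1755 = 33.09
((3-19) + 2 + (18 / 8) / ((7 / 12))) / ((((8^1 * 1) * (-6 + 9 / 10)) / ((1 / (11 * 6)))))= 355 / 94248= 0.00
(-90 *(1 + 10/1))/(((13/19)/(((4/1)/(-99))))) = 760/13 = 58.46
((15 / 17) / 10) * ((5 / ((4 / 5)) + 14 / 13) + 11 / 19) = 23433 / 33592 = 0.70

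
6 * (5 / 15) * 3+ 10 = 16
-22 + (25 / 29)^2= -17877 / 841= -21.26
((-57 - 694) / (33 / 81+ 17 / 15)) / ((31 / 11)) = -1115235 / 6448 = -172.96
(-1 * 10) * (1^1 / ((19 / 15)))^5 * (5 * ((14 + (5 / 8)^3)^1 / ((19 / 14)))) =-969171328125 / 6021872768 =-160.94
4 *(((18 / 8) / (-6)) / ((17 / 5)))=-15 / 34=-0.44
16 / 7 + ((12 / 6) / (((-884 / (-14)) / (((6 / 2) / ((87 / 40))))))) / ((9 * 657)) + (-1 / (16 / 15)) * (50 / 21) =113704931 / 2122199352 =0.05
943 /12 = 78.58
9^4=6561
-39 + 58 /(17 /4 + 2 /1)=-743 /25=-29.72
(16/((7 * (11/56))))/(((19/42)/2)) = 10752/209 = 51.44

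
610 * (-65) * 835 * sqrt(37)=-33107750 * sqrt(37)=-201386581.16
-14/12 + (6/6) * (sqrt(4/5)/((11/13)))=-7/6 + 26 * sqrt(5)/55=-0.11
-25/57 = -0.44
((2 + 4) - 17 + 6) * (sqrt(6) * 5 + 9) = -106.24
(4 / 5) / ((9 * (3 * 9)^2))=4 / 32805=0.00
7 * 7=49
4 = 4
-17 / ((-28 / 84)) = 51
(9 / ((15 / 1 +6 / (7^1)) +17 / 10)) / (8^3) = 315 / 314624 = 0.00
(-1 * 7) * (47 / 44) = -7.48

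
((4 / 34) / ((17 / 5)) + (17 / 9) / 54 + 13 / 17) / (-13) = -117179 / 1825902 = -0.06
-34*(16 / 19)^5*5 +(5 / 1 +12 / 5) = -799673937 / 12380495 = -64.59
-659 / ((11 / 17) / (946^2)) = -911431268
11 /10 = 1.10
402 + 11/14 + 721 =15733/14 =1123.79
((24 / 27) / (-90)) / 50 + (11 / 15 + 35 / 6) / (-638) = -135527 / 12919500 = -0.01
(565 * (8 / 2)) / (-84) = -565 / 21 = -26.90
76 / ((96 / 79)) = 1501 / 24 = 62.54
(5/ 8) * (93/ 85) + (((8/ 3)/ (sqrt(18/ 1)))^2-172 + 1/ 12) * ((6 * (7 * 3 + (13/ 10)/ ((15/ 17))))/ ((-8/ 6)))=3184847461/ 183600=17346.66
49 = 49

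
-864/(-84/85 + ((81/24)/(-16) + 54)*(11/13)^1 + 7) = -122204160/7287779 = -16.77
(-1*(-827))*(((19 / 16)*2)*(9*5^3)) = 17677125 / 8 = 2209640.62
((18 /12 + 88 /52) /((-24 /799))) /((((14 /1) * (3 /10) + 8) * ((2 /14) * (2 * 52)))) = -2321095 /3958656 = -0.59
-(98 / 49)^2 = -4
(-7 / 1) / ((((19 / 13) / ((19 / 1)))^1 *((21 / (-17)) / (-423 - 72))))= -36465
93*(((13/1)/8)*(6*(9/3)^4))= 73446.75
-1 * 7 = -7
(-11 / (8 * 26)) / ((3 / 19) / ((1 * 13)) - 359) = 209 / 1418720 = 0.00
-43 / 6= -7.17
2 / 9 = 0.22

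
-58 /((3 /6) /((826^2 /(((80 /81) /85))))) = -6811331877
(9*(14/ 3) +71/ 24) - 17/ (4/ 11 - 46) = 273073/ 6024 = 45.33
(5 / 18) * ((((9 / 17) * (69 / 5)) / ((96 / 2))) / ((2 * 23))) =1 / 1088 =0.00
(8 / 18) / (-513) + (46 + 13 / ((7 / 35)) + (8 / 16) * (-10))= 106.00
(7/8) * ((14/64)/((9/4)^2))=49/1296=0.04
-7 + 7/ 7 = -6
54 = 54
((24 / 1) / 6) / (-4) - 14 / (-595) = -83 / 85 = -0.98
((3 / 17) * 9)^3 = 19683 / 4913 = 4.01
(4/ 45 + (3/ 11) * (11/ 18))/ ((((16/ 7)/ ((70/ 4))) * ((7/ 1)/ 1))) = 161/ 576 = 0.28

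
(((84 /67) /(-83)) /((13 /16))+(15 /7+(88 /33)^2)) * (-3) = -42062147 /1518153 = -27.71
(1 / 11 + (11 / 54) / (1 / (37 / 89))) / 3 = 0.06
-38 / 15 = -2.53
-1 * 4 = -4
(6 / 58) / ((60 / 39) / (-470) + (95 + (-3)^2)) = 1833 / 1842718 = 0.00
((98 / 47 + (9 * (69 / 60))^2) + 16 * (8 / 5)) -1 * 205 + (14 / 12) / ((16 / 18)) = -647471 / 9400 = -68.88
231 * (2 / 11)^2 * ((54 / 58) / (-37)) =-2268 / 11803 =-0.19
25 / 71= 0.35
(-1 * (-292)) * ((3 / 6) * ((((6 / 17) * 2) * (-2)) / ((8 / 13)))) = -334.94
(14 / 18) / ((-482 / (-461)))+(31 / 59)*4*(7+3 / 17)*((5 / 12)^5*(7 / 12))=77084932841 / 90222626304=0.85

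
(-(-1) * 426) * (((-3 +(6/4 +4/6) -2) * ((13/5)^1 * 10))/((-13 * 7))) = 344.86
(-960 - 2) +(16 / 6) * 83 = -2222 / 3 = -740.67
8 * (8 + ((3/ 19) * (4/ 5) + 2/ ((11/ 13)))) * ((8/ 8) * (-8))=-701568/ 1045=-671.36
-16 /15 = -1.07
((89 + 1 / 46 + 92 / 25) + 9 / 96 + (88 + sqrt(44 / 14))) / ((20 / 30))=3 *sqrt(154) / 14 + 9979911 / 36800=273.85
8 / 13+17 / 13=25 / 13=1.92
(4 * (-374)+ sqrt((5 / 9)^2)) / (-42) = 13459 / 378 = 35.61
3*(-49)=-147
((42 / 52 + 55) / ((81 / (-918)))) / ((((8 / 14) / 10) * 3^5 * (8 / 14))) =-6043415 / 75816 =-79.71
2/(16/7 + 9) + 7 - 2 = 409/79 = 5.18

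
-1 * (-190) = 190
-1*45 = -45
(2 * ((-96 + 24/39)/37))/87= -2480/41847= -0.06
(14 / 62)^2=49 / 961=0.05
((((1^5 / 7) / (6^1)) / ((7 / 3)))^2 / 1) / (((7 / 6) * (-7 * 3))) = -1 / 235298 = -0.00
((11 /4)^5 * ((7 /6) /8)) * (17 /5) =19165069 /245760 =77.98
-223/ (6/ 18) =-669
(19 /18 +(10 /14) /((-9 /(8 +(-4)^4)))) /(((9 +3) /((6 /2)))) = -2507 /504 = -4.97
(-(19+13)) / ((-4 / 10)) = 80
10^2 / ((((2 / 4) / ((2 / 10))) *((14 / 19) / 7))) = 380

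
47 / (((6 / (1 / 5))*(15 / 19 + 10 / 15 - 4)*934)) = -893 / 1354300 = -0.00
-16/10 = -8/5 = -1.60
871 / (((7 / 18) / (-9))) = -141102 / 7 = -20157.43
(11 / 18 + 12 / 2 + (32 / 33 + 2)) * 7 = 13279 / 198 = 67.07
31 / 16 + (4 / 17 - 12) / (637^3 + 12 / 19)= 2588108648613 / 1335798043568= 1.94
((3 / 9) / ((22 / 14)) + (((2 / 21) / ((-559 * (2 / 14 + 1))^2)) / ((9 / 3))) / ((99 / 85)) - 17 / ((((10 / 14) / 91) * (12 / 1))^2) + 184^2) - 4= 7113329466411301 / 222736456800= 31936.08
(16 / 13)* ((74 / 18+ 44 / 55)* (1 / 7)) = 272 / 315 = 0.86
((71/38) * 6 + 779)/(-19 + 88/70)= -525490/11799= -44.54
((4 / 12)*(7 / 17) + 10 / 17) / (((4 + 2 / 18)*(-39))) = -1 / 221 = -0.00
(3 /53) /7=3 /371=0.01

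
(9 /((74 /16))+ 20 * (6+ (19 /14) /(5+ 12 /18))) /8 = 279009 /17612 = 15.84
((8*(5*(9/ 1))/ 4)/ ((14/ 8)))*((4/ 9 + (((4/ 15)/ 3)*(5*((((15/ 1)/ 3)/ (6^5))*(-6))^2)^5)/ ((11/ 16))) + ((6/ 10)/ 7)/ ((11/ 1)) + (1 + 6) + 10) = 12630611402389973227349443215164123/ 14072421008665571606572535119872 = 897.54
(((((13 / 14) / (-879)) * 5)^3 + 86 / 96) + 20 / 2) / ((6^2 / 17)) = 690383009777119 / 134178591500352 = 5.15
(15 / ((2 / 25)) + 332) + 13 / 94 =24423 / 47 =519.64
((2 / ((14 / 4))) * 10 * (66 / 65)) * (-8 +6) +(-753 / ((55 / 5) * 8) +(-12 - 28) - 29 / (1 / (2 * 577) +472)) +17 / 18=-258563816519 / 4361869512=-59.28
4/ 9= 0.44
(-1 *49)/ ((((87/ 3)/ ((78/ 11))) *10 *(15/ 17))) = -10829/ 7975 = -1.36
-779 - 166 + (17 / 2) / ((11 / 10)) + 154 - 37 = -9023 / 11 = -820.27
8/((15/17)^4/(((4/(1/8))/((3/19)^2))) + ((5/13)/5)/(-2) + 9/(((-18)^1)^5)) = -41146818427728/195416888749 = -210.56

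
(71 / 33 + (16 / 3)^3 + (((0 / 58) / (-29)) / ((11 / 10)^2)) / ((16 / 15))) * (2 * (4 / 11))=365560 / 3267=111.89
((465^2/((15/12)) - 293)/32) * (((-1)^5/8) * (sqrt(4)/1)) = -172687/128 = -1349.12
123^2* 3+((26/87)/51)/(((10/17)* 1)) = 59230048/1305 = 45387.01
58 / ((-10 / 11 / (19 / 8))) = -6061 / 40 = -151.52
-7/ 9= -0.78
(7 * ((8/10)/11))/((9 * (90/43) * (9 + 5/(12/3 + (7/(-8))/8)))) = 49966/19015425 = 0.00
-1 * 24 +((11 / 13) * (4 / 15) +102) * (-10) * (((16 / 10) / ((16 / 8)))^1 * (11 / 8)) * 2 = -443228 / 195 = -2272.96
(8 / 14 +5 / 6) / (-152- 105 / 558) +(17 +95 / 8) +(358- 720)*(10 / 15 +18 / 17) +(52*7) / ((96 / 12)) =-44485791179 / 80844792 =-550.26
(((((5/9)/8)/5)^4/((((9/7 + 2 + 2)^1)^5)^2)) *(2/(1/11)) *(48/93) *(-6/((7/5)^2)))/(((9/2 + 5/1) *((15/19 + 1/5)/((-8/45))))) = 0.00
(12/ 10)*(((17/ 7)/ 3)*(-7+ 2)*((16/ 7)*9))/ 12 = -408/ 49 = -8.33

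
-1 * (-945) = 945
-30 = -30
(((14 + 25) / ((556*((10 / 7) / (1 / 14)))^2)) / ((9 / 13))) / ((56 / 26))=2197 / 10386969600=0.00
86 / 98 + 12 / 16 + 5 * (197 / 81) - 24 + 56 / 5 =78431 / 79380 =0.99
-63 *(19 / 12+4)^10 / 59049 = -12759864631862330143 / 406239826673664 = -31409.68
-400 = -400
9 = 9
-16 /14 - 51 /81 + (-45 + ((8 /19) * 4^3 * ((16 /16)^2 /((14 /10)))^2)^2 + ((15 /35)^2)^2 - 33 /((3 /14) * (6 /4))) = 39.62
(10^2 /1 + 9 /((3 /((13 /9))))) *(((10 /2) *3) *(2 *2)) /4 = 1565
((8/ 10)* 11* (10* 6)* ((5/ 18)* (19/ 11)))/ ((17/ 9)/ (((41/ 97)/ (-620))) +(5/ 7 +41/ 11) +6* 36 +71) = -7197960/ 70442531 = -0.10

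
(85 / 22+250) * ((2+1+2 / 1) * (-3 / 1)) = -83775 / 22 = -3807.95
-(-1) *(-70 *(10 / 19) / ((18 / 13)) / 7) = -650 / 171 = -3.80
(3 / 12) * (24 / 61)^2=144 / 3721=0.04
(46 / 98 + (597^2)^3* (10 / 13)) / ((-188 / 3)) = -555732812559647.25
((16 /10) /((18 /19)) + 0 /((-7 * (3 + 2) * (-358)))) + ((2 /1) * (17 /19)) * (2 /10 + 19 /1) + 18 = 54.05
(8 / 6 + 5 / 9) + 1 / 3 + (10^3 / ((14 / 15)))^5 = 213574218750000336140 / 151263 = 1411939593621707.46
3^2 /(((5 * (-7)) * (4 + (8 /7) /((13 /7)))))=-39 /700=-0.06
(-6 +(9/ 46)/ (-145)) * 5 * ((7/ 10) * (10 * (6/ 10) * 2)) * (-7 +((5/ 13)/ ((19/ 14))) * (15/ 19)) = 26732206809/ 15651155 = 1708.00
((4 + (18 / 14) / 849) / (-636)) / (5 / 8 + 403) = -15854 / 1017067191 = -0.00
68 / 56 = 17 / 14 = 1.21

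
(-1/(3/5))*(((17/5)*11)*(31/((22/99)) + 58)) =-73865/6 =-12310.83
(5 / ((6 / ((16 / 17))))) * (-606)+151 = -5513 / 17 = -324.29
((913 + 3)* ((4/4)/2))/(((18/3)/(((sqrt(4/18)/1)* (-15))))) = -1145* sqrt(2)/3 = -539.76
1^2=1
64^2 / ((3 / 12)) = 16384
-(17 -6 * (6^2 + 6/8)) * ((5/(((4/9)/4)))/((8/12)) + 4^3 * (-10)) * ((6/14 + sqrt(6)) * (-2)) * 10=6990225/7 + 2330075 * sqrt(6)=6706098.38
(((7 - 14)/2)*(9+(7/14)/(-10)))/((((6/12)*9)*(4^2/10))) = -1253/288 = -4.35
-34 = -34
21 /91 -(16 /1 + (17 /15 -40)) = 23.10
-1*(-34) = 34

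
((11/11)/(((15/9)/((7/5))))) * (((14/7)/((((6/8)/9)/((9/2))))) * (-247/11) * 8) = -4481568/275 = -16296.61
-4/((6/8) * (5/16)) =-256/15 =-17.07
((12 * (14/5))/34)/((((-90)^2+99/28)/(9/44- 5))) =-0.00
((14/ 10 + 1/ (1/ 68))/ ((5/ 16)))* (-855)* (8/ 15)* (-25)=2531712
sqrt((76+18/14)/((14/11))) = sqrt(11902)/14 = 7.79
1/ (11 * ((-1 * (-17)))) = 1/ 187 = 0.01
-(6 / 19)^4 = -1296 / 130321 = -0.01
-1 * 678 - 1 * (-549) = -129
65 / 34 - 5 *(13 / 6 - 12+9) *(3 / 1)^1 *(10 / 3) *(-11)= -456.42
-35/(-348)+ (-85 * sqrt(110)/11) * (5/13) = 35/348 -425 * sqrt(110)/143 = -31.07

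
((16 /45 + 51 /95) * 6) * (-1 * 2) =-3052 /285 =-10.71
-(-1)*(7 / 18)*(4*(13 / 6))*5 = 455 / 27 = 16.85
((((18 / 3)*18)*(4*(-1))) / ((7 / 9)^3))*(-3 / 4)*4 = 944784 / 343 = 2754.47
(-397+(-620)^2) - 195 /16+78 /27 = 383993.70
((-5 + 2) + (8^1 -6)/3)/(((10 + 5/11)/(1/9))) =-77/3105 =-0.02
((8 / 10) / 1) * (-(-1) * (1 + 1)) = 1.60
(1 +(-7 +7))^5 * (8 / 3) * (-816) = -2176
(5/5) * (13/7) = 13/7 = 1.86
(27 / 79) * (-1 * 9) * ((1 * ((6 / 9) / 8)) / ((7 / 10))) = -405 / 1106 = -0.37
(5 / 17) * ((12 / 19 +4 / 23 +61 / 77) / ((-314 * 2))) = -268805 / 359236724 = -0.00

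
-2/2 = -1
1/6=0.17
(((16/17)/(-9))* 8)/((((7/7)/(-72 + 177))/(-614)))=2750720/51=53935.69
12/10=6/5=1.20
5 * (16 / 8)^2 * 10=200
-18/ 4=-9/ 2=-4.50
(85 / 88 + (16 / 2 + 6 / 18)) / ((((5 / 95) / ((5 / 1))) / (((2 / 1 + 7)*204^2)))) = 3639709350 / 11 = 330882668.18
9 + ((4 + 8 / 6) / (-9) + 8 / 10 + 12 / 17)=22751 / 2295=9.91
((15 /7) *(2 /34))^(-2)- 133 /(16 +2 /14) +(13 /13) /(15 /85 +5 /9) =159650441 /2847600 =56.06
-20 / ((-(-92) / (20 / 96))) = -25 / 552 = -0.05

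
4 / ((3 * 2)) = 2 / 3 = 0.67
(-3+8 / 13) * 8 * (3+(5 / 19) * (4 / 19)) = -273544 / 4693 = -58.29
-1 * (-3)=3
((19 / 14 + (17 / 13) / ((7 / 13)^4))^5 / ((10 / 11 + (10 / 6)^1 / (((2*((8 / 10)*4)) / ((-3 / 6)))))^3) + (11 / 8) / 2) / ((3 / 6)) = 133144453094420284405844848860979 / 22732043640713767819834312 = 5857126.41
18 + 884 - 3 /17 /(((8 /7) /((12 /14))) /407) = 57673 /68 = 848.13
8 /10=4 /5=0.80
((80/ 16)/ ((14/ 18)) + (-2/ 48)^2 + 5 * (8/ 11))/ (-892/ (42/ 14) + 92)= -446477/ 9106944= -0.05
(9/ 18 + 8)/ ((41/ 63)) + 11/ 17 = 19109/ 1394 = 13.71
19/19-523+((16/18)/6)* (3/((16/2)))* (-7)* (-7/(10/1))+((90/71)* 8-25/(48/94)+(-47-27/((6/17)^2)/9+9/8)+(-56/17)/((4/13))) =-34827293/54315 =-641.21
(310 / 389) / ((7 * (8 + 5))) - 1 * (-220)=7788090 / 35399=220.01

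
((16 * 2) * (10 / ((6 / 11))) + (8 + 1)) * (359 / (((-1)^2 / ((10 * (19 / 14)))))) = 2902173.10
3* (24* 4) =288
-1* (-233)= 233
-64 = -64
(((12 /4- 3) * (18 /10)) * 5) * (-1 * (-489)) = 0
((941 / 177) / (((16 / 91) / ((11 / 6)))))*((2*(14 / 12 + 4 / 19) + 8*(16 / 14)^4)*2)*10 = 1510290033395 / 83052648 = 18184.73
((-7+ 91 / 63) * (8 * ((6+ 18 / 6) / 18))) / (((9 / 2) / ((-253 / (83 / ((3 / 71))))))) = 101200 / 159111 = 0.64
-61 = -61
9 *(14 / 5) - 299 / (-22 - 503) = 13529 / 525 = 25.77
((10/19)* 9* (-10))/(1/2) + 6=-1686/19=-88.74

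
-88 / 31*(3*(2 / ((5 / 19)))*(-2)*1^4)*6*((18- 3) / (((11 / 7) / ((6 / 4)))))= 344736 / 31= 11120.52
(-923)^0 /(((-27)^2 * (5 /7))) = 7 /3645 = 0.00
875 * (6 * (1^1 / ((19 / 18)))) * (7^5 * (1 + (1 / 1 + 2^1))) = 6353046000 / 19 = 334370842.11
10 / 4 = 5 / 2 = 2.50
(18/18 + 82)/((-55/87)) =-7221/55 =-131.29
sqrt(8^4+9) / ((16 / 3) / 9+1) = 27 * sqrt(4105) / 43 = 40.23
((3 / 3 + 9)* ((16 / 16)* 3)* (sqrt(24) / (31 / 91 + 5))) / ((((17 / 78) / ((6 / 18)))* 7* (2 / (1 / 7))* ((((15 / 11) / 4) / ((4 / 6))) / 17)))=29744* sqrt(6) / 5103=14.28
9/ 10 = 0.90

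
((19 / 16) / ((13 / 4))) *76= 361 / 13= 27.77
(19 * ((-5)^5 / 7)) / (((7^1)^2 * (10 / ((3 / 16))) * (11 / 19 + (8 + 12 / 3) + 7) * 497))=-225625 / 676428928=-0.00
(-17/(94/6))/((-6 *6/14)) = 119/282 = 0.42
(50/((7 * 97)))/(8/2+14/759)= 759/41419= 0.02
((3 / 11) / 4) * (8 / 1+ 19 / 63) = 523 / 924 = 0.57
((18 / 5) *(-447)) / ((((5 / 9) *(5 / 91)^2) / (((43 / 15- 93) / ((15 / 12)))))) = 1080987695424 / 15625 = 69183212.51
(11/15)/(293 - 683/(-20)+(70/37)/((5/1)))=1628/727113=0.00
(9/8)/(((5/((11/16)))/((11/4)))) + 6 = 16449/2560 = 6.43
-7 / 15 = -0.47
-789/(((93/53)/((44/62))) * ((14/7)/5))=-766645/961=-797.76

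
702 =702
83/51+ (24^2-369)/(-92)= -127/204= -0.62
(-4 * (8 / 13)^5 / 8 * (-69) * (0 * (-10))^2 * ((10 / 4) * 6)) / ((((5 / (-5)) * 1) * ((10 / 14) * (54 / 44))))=0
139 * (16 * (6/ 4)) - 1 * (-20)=3356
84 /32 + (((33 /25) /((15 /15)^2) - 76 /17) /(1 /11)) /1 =-32.03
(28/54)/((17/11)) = 0.34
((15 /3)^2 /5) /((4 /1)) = 5 /4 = 1.25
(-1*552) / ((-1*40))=69 / 5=13.80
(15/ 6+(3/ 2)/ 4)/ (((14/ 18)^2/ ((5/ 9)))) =1035/ 392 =2.64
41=41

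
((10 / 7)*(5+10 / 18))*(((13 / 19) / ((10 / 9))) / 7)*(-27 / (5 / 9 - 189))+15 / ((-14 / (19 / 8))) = -964995 / 394744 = -2.44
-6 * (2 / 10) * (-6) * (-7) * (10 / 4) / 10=-63 / 5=-12.60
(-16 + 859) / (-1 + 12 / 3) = 281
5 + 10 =15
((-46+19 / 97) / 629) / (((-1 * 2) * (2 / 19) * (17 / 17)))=84417 / 244052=0.35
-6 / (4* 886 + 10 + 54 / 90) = -30 / 17773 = -0.00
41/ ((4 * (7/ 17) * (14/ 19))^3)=22.94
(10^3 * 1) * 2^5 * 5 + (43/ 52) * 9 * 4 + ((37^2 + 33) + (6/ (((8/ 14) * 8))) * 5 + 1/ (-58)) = 973795913/ 6032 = 161438.31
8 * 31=248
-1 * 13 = -13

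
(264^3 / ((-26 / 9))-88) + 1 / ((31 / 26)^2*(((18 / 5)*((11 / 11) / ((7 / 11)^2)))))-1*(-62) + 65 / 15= -86651689294397 / 13604877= -6369163.74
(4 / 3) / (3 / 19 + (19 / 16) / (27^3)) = 7978176 / 945145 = 8.44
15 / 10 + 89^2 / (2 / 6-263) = -22581 / 788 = -28.66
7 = 7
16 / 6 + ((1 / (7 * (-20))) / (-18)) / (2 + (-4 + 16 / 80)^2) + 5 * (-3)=-2554771 / 207144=-12.33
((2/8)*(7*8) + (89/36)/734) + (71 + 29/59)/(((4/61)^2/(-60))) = -1555213356545/1559016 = -997560.87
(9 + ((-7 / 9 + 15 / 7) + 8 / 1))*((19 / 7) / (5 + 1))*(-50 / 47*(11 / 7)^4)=-8046327575 / 149296581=-53.89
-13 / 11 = -1.18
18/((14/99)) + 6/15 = 4469/35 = 127.69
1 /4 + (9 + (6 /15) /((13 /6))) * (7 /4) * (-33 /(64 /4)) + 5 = -27.90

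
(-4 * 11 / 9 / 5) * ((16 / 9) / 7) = -704 / 2835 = -0.25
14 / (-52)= -7 / 26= -0.27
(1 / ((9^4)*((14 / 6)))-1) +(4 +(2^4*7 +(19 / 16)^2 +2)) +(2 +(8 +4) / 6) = 479738389 / 3919104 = 122.41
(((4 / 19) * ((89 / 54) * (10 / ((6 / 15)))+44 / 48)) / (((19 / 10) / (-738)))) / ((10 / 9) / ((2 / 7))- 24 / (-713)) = -7978855020 / 9086731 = -878.08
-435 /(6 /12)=-870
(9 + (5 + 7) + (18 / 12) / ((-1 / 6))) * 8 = 96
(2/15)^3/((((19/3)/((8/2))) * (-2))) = -16/21375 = -0.00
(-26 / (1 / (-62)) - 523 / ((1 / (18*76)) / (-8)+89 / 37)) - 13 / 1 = 1345615077 / 973979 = 1381.56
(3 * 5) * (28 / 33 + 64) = 10700 / 11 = 972.73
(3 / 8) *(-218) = -327 / 4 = -81.75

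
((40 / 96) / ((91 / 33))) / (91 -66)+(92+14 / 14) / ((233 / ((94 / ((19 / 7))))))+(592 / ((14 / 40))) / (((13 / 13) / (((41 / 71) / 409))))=3794328131103 / 233971288460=16.22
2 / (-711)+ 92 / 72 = 1813 / 1422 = 1.27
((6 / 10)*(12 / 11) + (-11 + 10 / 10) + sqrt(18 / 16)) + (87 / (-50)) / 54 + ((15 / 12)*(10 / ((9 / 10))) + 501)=3*sqrt(2) / 4 + 1668187 / 3300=506.57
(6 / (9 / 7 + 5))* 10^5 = 1050000 / 11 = 95454.55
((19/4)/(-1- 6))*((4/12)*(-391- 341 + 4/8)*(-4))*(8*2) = -31768/3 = -10589.33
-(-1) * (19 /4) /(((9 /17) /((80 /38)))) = 170 /9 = 18.89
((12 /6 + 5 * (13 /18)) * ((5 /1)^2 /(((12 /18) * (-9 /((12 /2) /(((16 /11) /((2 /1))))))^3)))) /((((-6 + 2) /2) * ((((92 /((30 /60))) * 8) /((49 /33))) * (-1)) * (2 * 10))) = -0.00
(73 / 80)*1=73 / 80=0.91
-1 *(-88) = 88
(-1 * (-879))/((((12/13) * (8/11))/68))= 712283/8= 89035.38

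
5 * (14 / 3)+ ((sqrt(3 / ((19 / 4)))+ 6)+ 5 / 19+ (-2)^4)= 2 * sqrt(57) / 19+ 2599 / 57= 46.39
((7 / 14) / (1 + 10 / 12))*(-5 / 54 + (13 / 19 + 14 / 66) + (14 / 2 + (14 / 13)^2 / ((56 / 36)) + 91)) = 189873767 / 6993558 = 27.15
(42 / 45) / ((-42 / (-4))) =4 / 45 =0.09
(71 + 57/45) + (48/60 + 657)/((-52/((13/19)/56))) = 4603637/63840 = 72.11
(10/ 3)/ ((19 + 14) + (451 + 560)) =5/ 1566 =0.00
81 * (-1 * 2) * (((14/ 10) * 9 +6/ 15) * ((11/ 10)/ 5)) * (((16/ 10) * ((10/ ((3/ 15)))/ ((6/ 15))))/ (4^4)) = -11583/ 32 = -361.97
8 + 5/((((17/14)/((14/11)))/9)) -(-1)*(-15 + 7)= 8820/187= 47.17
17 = 17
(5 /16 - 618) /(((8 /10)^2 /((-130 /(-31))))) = -16059875 /3968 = -4047.35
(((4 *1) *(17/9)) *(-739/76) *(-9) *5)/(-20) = -12563/76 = -165.30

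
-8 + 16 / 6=-5.33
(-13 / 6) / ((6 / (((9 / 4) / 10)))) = -13 / 160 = -0.08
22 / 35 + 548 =19202 / 35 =548.63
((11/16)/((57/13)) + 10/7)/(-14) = -10121/89376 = -0.11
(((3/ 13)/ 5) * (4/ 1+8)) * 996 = 35856/ 65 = 551.63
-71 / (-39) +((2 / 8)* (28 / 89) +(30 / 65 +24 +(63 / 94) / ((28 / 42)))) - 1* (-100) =83112443 / 652548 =127.37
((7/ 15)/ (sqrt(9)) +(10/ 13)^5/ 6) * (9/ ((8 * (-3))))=-3349051/ 44555160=-0.08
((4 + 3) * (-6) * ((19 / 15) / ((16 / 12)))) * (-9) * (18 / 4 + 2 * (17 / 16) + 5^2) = 908523 / 80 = 11356.54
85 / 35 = 17 / 7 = 2.43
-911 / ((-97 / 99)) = 90189 / 97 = 929.78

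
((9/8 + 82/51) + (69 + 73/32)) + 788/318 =76.49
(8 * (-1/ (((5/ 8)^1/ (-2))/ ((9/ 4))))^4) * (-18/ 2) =-120932352/ 625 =-193491.76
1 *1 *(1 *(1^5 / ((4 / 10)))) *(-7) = -35 / 2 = -17.50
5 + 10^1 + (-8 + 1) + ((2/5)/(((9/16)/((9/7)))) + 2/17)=5374/595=9.03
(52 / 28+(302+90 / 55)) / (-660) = -7841 / 16940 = -0.46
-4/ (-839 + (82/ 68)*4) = 68/ 14181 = 0.00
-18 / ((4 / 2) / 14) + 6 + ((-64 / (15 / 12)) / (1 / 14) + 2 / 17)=-836.68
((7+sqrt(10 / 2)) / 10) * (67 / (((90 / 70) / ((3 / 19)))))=469 * sqrt(5) / 570+3283 / 570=7.60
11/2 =5.50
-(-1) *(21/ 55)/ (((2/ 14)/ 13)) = 1911/ 55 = 34.75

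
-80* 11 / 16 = -55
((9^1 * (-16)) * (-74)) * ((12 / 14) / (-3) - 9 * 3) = -2035296 / 7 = -290756.57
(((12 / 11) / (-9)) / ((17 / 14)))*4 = -224 / 561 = -0.40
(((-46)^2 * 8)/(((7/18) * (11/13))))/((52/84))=914112/11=83101.09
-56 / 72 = -7 / 9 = -0.78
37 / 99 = 0.37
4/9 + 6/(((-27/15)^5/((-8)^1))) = 58748/19683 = 2.98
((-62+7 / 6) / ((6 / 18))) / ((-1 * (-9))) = -365 / 18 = -20.28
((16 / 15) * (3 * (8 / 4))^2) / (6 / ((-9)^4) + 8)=209952 / 43745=4.80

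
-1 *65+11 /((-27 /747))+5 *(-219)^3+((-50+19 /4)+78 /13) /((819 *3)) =-516143605225 /9828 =-52517664.35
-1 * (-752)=752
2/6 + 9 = 9.33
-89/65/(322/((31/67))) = -0.00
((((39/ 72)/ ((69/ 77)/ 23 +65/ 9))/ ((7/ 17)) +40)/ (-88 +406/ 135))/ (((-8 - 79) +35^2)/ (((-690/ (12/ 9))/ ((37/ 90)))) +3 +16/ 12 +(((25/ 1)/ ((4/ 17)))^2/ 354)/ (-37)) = -35297412636375/ 191687566175372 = -0.18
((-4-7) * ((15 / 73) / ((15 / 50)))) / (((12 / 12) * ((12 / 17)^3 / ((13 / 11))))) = -1596725 / 63072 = -25.32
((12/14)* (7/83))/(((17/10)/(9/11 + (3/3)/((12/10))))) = 1090/15521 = 0.07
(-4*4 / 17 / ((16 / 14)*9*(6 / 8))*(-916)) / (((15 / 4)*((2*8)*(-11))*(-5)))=12824 / 378675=0.03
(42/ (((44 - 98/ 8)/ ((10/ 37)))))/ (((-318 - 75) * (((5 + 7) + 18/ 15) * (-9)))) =1400/ 182823993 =0.00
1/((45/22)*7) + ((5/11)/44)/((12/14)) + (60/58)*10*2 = 183676159/8842680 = 20.77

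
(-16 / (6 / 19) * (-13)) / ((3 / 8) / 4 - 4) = -63232 / 375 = -168.62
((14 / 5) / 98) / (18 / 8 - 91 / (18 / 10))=-36 / 60865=-0.00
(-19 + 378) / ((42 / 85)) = 726.55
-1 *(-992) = 992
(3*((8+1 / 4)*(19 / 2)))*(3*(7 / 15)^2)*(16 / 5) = 61446 / 125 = 491.57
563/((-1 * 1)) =-563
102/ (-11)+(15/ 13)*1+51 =6132/ 143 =42.88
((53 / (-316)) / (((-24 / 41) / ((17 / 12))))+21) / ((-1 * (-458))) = 1948109 / 41681664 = 0.05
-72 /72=-1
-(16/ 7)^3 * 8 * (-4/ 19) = 131072/ 6517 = 20.11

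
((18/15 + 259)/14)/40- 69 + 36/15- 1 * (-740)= 1886821/2800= 673.86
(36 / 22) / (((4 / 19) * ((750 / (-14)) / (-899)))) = 358701 / 2750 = 130.44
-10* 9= -90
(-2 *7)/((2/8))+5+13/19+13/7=-6445/133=-48.46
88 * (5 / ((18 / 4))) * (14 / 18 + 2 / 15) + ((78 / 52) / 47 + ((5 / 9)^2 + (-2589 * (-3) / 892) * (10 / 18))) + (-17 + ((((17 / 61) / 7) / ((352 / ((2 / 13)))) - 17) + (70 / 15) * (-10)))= 11278188983981 / 829414521936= 13.60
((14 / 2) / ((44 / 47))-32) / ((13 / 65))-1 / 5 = -27019 / 220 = -122.81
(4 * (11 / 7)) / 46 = 22 / 161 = 0.14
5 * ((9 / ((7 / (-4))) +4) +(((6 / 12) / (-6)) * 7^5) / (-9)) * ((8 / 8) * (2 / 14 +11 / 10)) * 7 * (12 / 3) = 3386765 / 126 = 26879.09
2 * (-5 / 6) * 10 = -50 / 3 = -16.67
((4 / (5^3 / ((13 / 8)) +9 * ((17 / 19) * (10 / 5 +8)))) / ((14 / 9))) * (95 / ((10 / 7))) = 42237 / 38890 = 1.09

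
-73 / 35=-2.09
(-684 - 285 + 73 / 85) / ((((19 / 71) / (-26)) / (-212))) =-32205138784 / 1615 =-19941262.40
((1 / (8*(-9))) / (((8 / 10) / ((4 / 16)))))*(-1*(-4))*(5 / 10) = -5 / 576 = -0.01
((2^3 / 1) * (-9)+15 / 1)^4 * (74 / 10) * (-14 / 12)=-911334753 / 10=-91133475.30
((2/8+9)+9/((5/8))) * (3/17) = 1419/340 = 4.17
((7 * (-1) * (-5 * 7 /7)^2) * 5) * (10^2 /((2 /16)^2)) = -5600000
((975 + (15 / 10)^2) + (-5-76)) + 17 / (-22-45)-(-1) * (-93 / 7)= 1655965 / 1876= 882.71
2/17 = 0.12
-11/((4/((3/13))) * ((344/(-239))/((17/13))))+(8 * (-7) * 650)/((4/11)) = -23277520321/232544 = -100099.42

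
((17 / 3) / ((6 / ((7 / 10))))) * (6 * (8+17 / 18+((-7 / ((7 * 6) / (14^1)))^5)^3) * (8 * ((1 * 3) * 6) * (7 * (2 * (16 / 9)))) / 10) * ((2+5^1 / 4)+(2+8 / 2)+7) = -1645118520473904112 / 215233605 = -7643409217.97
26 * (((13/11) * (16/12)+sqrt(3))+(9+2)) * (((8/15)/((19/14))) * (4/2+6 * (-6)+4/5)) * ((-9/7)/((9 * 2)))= 34528 * sqrt(3)/1425+2865824/9405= 346.68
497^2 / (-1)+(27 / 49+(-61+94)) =-246975.45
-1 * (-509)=509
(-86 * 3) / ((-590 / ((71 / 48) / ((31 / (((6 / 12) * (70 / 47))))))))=21371 / 1375408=0.02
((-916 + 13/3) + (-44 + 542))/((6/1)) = -1241/18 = -68.94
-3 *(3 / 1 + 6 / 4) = -27 / 2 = -13.50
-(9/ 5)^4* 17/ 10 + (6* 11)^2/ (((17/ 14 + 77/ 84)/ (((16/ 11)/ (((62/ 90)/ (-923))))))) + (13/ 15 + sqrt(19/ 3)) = -414487838585189/ 104043750 + sqrt(57)/ 3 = -3983781.60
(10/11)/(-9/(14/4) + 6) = 35/132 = 0.27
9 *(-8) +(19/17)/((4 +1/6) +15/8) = -177024/2465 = -71.82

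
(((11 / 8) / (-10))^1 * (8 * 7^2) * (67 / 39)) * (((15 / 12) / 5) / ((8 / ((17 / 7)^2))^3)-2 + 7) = -905672273473 / 1917726720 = -472.26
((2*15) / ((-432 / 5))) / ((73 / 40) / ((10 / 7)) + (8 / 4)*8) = -1250 / 62199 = -0.02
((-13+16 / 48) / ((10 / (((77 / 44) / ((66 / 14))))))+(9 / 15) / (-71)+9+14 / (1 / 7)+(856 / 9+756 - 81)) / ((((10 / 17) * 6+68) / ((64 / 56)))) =14.01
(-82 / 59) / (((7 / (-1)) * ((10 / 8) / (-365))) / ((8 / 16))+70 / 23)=-275356 / 612479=-0.45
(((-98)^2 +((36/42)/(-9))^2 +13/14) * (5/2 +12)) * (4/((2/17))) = 4176476615/882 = 4735234.26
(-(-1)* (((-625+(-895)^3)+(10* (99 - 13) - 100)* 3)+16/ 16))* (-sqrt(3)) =716915719* sqrt(3) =1241734450.05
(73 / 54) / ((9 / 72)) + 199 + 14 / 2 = 5854 / 27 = 216.81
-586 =-586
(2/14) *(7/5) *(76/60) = 19/75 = 0.25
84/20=21/5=4.20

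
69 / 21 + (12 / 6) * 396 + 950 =12217 / 7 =1745.29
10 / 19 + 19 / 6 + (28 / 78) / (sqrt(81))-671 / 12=-1392055 / 26676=-52.18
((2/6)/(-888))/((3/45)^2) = -0.08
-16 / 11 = -1.45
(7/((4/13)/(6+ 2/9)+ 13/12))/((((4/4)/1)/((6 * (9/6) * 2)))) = 137592/1237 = 111.23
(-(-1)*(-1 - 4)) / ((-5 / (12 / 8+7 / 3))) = 23 / 6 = 3.83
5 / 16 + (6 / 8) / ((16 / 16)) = 17 / 16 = 1.06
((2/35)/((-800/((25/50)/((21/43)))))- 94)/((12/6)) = -55272043/1176000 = -47.00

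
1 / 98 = 0.01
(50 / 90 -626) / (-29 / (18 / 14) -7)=5629 / 266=21.16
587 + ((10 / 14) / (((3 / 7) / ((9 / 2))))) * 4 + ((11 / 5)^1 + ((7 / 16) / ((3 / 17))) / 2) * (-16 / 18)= 331529 / 540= 613.94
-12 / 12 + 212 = 211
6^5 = 7776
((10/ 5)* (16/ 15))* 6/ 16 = 4/ 5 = 0.80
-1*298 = -298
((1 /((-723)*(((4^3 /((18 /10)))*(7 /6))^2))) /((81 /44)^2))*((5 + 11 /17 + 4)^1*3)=-4961 /722710800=-0.00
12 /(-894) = -2 /149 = -0.01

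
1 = 1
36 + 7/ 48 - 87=-50.85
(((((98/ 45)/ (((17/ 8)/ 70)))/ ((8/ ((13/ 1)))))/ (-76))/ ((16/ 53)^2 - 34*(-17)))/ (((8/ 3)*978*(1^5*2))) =-12525331/ 24622415954496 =-0.00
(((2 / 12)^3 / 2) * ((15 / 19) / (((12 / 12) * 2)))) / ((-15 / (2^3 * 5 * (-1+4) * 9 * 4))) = -5 / 19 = -0.26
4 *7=28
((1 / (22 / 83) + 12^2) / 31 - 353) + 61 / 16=-1879159 / 5456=-344.42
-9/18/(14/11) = -11/28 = -0.39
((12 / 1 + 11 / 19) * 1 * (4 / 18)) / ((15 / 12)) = 2.24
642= 642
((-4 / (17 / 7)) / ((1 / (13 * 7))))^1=-2548 / 17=-149.88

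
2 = 2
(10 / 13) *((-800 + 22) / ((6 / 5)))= -19450 / 39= -498.72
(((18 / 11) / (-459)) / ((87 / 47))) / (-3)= 94 / 146421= 0.00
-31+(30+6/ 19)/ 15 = -28.98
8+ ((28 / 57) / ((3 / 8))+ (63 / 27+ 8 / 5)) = 11323 / 855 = 13.24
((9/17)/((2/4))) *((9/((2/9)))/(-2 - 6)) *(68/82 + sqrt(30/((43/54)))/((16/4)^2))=-729/164 - 6561 *sqrt(215)/46784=-6.50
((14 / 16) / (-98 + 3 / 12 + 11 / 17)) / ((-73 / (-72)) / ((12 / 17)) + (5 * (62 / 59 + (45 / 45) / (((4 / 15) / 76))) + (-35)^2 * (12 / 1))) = -1011024 / 1809946258859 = -0.00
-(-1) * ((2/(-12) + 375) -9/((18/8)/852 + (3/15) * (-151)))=386057449/1029126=375.13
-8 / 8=-1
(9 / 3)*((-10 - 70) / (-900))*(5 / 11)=4 / 33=0.12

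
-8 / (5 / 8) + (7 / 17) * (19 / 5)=-191 / 17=-11.24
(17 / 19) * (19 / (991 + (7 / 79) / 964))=1294652 / 75470603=0.02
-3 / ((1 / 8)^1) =-24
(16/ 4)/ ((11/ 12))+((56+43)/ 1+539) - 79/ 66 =3847/ 6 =641.17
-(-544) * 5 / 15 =544 / 3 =181.33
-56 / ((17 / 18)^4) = -5878656 / 83521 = -70.39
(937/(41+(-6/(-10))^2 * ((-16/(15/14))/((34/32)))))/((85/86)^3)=595984472/22071797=27.00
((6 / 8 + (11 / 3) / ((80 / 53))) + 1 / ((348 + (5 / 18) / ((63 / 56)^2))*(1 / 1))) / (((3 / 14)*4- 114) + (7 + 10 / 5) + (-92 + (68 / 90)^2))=-45800378505 / 2814947566064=-0.02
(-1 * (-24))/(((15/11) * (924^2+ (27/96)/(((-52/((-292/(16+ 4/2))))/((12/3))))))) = 18304/887927405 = 0.00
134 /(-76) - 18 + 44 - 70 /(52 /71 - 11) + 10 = 1137289 /27702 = 41.05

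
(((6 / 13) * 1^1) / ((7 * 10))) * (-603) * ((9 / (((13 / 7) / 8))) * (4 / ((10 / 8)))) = -2083968 / 4225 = -493.25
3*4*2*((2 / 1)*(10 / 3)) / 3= 160 / 3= 53.33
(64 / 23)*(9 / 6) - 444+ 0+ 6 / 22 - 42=-121833 / 253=-481.55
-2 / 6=-1 / 3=-0.33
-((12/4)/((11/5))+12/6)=-37/11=-3.36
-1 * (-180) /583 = 180 /583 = 0.31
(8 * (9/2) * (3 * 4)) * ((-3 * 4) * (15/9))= -8640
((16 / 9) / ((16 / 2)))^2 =4 / 81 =0.05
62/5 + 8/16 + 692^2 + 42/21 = 4788789/10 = 478878.90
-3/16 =-0.19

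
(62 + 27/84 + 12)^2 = 5523.67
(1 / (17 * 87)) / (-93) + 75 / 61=10315964 / 8390367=1.23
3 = 3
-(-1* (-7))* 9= -63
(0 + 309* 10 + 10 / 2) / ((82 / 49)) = 151655 / 82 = 1849.45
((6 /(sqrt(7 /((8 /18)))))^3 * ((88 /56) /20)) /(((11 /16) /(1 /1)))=256 * sqrt(7) /1715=0.39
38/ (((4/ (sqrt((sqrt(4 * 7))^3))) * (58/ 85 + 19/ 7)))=11305 * sqrt(2) * 7^(3/ 4)/ 2021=34.04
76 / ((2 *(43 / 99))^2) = 100.71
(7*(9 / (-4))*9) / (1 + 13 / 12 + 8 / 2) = -1701 / 73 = -23.30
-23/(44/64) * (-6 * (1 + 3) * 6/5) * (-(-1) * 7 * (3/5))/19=1112832/5225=212.98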